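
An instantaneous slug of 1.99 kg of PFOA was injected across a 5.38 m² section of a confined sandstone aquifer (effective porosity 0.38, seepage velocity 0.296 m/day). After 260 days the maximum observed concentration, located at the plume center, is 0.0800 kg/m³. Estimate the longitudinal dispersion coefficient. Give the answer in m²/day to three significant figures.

0.0453 m²/day

At the plume center C_max = M/(n_e·A·√(4πDt)), so D = M²/(4πt·(n_e·A·C_max)²).
n_e·A·C_max = 0.38 × 5.38 × 0.0800 = 0.1636 kg/m.
D = 1.99²/(4π × 260 × 0.1636²) = 0.0453 m²/day.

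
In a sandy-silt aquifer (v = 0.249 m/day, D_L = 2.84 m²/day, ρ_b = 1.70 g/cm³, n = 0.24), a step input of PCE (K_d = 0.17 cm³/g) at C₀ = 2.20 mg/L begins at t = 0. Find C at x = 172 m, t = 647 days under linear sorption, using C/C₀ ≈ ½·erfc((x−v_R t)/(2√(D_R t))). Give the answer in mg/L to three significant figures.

0.0170 mg/L

Retardation factor R = 1 + ρ_b·K_d/n = 1 + 1.70 × 0.17/0.24 = 2.204.
Sorption retards both mechanisms: v_R = v/R = 0.1130 m/day, D_R = D/R = 1.289 m²/day.
v_R·t = 0.1130 × 647 = 73.111 m; 2√(D_R t) = 57.76 m; argument = (172 − 73.111)/57.76 = 1.712.
C = C₀ × ½·erfc(1.712) = 2.20 × 0.007736 = 0.0170 mg/L.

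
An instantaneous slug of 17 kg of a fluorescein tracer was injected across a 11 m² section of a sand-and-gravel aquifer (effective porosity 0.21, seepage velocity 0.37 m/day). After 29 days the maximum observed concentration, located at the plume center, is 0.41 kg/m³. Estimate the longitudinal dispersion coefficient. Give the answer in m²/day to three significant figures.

0.884 m²/day

At the plume center C_max = M/(n_e·A·√(4πDt)), so D = M²/(4πt·(n_e·A·C_max)²).
n_e·A·C_max = 0.21 × 11 × 0.41 = 0.9471 kg/m.
D = 17²/(4π × 29 × 0.9471²) = 0.884 m²/day.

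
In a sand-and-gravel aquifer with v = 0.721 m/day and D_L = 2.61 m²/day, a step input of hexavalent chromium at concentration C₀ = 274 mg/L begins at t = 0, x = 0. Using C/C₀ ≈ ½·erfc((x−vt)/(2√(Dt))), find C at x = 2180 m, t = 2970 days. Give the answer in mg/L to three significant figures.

104 mg/L

For a continuous step input, C/C₀ ≈ ½·erfc((x−vt)/(2√(Dt))).
vt = 0.721 × 2970 = 2141.37 m and 2√(Dt) = 2√(2.61 × 2970) = 176.1 m.
Argument (x−vt)/(2√(Dt)) = (2180 − 2141.37)/176.1 = 0.2194; ½·erfc(0.2194) = 0.3782.
C = 274 × 0.3782 = 104 mg/L.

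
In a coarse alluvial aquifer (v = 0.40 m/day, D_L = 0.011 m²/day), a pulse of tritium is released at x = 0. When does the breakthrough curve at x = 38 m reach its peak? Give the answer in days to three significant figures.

For the 1D instantaneous-source solution, setting ∂C/∂t = 0 at fixed x gives v²t² + 2Dt − x² = 0, so t = (√(D² + v²x²) − D)/v².
√(D² + v²x²) = √(0.011² + 0.40² × 38²) = 15.20; v² = 0.16.
t = (15.20 − 0.011)/0.16 = 94.9 days (vs. the pure-advection estimate x/v = 95.0 d).

94.9 days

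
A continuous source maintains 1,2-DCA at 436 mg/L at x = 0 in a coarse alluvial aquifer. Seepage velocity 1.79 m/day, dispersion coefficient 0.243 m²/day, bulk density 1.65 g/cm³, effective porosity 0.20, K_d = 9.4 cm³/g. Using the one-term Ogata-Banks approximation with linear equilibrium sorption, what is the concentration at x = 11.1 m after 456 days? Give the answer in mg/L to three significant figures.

Retardation factor R = 1 + ρ_b·K_d/n = 1 + 1.65 × 9.4/0.20 = 78.55.
Sorption retards both mechanisms: v_R = v/R = 0.02279 m/day, D_R = D/R = 0.003094 m²/day.
v_R·t = 0.02279 × 456 = 10.39224 m; 2√(D_R t) = 2.376 m; argument = (11.1 − 10.39224)/2.376 = 0.2979.
C = C₀ × ½·erfc(0.2979) = 436 × 0.3368 = 147 mg/L.

147 mg/L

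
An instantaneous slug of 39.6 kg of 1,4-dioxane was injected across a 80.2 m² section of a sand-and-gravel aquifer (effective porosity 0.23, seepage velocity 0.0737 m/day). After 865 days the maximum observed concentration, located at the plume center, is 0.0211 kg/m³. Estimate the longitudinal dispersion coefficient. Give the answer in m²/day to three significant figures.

0.952 m²/day

At the plume center C_max = M/(n_e·A·√(4πDt)), so D = M²/(4πt·(n_e·A·C_max)²).
n_e·A·C_max = 0.23 × 80.2 × 0.0211 = 0.3892 kg/m.
D = 39.6²/(4π × 865 × 0.3892²) = 0.952 m²/day.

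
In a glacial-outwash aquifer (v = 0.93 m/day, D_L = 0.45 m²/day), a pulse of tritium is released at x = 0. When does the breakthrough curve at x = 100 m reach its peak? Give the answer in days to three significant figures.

107 days

For the 1D instantaneous-source solution, setting ∂C/∂t = 0 at fixed x gives v²t² + 2Dt − x² = 0, so t = (√(D² + v²x²) − D)/v².
√(D² + v²x²) = √(0.45² + 0.93² × 100²) = 93.00; v² = 0.8649.
t = (93.00 − 0.45)/0.8649 = 107 days (vs. the pure-advection estimate x/v = 108 d).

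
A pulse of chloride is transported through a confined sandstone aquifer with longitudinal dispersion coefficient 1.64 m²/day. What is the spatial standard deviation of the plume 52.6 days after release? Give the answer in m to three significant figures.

13.1 m

Dispersive spreading gives a Gaussian with σ² = 2Dt; advection only shifts the center.
σ = √(2 × 1.64 × 52.6) = 13.1 m.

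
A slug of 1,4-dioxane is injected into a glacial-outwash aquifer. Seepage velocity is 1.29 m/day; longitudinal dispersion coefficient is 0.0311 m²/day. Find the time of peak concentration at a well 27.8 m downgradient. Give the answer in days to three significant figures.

For the 1D instantaneous-source solution, setting ∂C/∂t = 0 at fixed x gives v²t² + 2Dt − x² = 0, so t = (√(D² + v²x²) − D)/v².
√(D² + v²x²) = √(0.0311² + 1.29² × 27.8²) = 35.86; v² = 1.6641.
t = (35.86 − 0.0311)/1.6641 = 21.5 days (vs. the pure-advection estimate x/v = 21.6 d).

21.5 days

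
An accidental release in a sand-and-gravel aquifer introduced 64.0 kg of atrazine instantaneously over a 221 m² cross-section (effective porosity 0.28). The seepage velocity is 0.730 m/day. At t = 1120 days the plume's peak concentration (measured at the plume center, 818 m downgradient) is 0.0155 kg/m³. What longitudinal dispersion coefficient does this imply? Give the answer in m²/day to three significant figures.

At the plume center C_max = M/(n_e·A·√(4πDt)), so D = M²/(4πt·(n_e·A·C_max)²).
n_e·A·C_max = 0.28 × 221 × 0.0155 = 0.9591 kg/m.
D = 64.0²/(4π × 1120 × 0.9591²) = 0.316 m²/day.

0.316 m²/day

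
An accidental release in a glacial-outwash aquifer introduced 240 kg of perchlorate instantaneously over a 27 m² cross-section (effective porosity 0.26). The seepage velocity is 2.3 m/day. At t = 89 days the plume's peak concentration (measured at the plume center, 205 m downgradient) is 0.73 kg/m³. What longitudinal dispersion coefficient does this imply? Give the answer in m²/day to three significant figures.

1.96 m²/day

At the plume center C_max = M/(n_e·A·√(4πDt)), so D = M²/(4πt·(n_e·A·C_max)²).
n_e·A·C_max = 0.26 × 27 × 0.73 = 5.125 kg/m.
D = 240²/(4π × 89 × 5.125²) = 1.96 m²/day.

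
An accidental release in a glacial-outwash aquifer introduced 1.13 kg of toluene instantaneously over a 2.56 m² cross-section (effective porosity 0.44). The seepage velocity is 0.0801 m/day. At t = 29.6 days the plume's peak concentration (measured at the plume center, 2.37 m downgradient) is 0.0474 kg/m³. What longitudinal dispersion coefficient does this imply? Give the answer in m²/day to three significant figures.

1.20 m²/day

At the plume center C_max = M/(n_e·A·√(4πDt)), so D = M²/(4πt·(n_e·A·C_max)²).
n_e·A·C_max = 0.44 × 2.56 × 0.0474 = 0.05339 kg/m.
D = 1.13²/(4π × 29.6 × 0.05339²) = 1.20 m²/day.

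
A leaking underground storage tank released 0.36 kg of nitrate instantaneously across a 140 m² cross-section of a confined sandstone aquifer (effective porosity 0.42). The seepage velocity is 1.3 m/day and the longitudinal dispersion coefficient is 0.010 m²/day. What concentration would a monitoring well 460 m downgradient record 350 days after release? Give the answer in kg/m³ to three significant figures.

0.000155 kg/m³

For an instantaneous plane source, C(x,t) = M/(n_e·A·√(4πDt)) · exp(−(x−vt)²/(4Dt)), with n_e·A the pore (flow) area.
Plume center vt = 1.3 × 350 = 455 m, so the well at 460 m is 5 m downgradient of the peak.
√(4πDt) = 6.632 m, giving peak height M/(n_e·A·√(4πDt)) = 0.36/(0.42 × 140 × 6.632) = 0.0009232 kg/m³.
(x−vt)²/(4Dt) = (5)²/(4 × 0.010 × 350) = 1.786; exp(−1.786) = 0.1676.
C = 0.0009232 × 0.1676 = 0.000155 kg/m³.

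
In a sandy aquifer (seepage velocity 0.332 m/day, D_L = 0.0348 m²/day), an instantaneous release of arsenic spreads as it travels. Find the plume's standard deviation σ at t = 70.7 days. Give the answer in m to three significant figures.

2.22 m

Dispersive spreading gives a Gaussian with σ² = 2Dt; advection only shifts the center.
σ = √(2 × 0.0348 × 70.7) = 2.22 m.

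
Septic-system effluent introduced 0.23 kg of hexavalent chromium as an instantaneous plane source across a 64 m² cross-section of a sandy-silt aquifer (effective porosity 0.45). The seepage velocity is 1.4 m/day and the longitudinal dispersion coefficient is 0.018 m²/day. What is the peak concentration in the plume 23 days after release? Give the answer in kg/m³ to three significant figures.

The peak of an instantaneous 1D plume sits at x = vt; there the Gaussian factor is 1 and C_max = M/(n_e·A·√(4πDt)), where n_e·A is the pore area the mass is dissolved in.
√(4πDt) = √(4π × 0.018 × 23) = 2.281 m, so C_max = 0.23/(0.45 × 64 × 2.281) = 0.00350 kg/m³.

0.00350 kg/m³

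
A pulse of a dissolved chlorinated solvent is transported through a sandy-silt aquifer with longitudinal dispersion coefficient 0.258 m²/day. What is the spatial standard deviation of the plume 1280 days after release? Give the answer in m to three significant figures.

Dispersive spreading gives a Gaussian with σ² = 2Dt; advection only shifts the center.
σ = √(2 × 0.258 × 1280) = 25.7 m.

25.7 m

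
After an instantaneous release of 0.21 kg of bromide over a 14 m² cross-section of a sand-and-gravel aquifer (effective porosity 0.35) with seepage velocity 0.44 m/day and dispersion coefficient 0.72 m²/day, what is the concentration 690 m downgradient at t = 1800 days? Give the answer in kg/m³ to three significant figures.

4.51e-05 kg/m³

For an instantaneous plane source, C(x,t) = M/(n_e·A·√(4πDt)) · exp(−(x−vt)²/(4Dt)), with n_e·A the pore (flow) area.
Plume center vt = 0.44 × 1800 = 792 m, so the well at 690 m is 102 m upgradient of the peak.
√(4πDt) = 127.6 m, giving peak height M/(n_e·A·√(4πDt)) = 0.21/(0.35 × 14 × 127.6) = 0.0003359 kg/m³.
(x−vt)²/(4Dt) = (-102)²/(4 × 0.72 × 1800) = 2.007; exp(−2.007) = 0.1344.
C = 0.0003359 × 0.1344 = 4.51e-05 kg/m³.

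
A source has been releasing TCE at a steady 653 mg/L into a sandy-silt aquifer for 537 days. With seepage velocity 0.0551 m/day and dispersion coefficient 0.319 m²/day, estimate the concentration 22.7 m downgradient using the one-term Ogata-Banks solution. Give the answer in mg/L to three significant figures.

421 mg/L

For a continuous step input, C/C₀ ≈ ½·erfc((x−vt)/(2√(Dt))).
vt = 0.0551 × 537 = 29.5887 m and 2√(Dt) = 2√(0.319 × 537) = 26.18 m.
Argument (x−vt)/(2√(Dt)) = (22.7 − 29.5887)/26.18 = -0.2631; ½·erfc(-0.2631) = 0.6451.
C = 653 × 0.6451 = 421 mg/L.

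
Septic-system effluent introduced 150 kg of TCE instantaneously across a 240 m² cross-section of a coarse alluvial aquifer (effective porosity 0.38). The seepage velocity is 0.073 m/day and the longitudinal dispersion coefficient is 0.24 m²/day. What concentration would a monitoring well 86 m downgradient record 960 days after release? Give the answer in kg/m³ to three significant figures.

For an instantaneous plane source, C(x,t) = M/(n_e·A·√(4πDt)) · exp(−(x−vt)²/(4Dt)), with n_e·A the pore (flow) area.
Plume center vt = 0.073 × 960 = 70.08 m, so the well at 86 m is 15.92 m downgradient of the peak.
√(4πDt) = 53.81 m, giving peak height M/(n_e·A·√(4πDt)) = 150/(0.38 × 240 × 53.81) = 0.03057 kg/m³.
(x−vt)²/(4Dt) = (15.92)²/(4 × 0.24 × 960) = 0.2750; exp(−0.2750) = 0.7596.
C = 0.03057 × 0.7596 = 0.0232 kg/m³.

0.0232 kg/m³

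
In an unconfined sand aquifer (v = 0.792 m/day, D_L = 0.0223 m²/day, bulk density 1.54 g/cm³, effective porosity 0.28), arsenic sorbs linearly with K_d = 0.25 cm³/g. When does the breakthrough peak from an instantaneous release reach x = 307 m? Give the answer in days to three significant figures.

921 days

Retardation factor R = 1 + ρ_b·K_d/n = 1 + 1.54 × 0.25/0.28 = 2.375.
Sorption retards both mechanisms: v_R = v/R = 0.3335 m/day, D_R = D/R = 0.009389 m²/day.
Peak time from v_R²t² + 2D_R t − x² = 0: t = (√(D_R² + v_R²x²) − D_R)/v_R².
√(D_R² + v_R²x²) = √(0.009389² + 0.3335² × 307²) = 102.4; v_R² = 0.1112.
t = (102.4 − 0.009389)/0.1112 = 921 days.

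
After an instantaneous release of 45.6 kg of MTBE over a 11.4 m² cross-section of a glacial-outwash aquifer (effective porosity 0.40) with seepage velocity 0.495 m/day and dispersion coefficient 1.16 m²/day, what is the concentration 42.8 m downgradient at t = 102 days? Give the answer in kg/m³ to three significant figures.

For an instantaneous plane source, C(x,t) = M/(n_e·A·√(4πDt)) · exp(−(x−vt)²/(4Dt)), with n_e·A the pore (flow) area.
Plume center vt = 0.495 × 102 = 50.49 m, so the well at 42.8 m is 7.69 m upgradient of the peak.
√(4πDt) = 38.56 m, giving peak height M/(n_e·A·√(4πDt)) = 45.6/(0.40 × 11.4 × 38.56) = 0.2593 kg/m³.
(x−vt)²/(4Dt) = (-7.69)²/(4 × 1.16 × 102) = 0.1249; exp(−0.1249) = 0.8826.
C = 0.2593 × 0.8826 = 0.229 kg/m³.

0.229 kg/m³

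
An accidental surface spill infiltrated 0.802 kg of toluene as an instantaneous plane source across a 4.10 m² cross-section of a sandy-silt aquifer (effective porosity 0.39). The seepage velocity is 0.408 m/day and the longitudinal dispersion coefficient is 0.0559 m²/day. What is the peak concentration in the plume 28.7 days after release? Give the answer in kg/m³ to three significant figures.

The peak of an instantaneous 1D plume sits at x = vt; there the Gaussian factor is 1 and C_max = M/(n_e·A·√(4πDt)), where n_e·A is the pore area the mass is dissolved in.
√(4πDt) = √(4π × 0.0559 × 28.7) = 4.490 m, so C_max = 0.802/(0.39 × 4.10 × 4.490) = 0.112 kg/m³.

0.112 kg/m³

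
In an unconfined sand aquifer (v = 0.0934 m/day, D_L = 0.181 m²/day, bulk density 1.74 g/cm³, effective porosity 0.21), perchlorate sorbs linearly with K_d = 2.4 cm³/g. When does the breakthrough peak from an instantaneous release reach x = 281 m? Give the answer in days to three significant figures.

62400 days

Retardation factor R = 1 + ρ_b·K_d/n = 1 + 1.74 × 2.4/0.21 = 20.89.
Sorption retards both mechanisms: v_R = v/R = 0.004471 m/day, D_R = D/R = 0.008664 m²/day.
Peak time from v_R²t² + 2D_R t − x² = 0: t = (√(D_R² + v_R²x²) − D_R)/v_R².
√(D_R² + v_R²x²) = √(0.008664² + 0.004471² × 281²) = 1.256; v_R² = 1.999e-05.
t = (1.256 − 0.008664)/1.999e-05 = 62400 days.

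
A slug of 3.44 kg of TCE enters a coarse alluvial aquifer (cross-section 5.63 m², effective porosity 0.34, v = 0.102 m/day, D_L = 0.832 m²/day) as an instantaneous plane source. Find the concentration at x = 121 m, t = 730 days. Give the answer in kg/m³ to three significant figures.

For an instantaneous plane source, C(x,t) = M/(n_e·A·√(4πDt)) · exp(−(x−vt)²/(4Dt)), with n_e·A the pore (flow) area.
Plume center vt = 0.102 × 730 = 74.46 m, so the well at 121 m is 46.54 m downgradient of the peak.
√(4πDt) = 87.36 m, giving peak height M/(n_e·A·√(4πDt)) = 3.44/(0.34 × 5.63 × 87.36) = 0.02057 kg/m³.
(x−vt)²/(4Dt) = (46.54)²/(4 × 0.832 × 730) = 0.8916; exp(−0.8916) = 0.4100.
C = 0.02057 × 0.4100 = 0.00843 kg/m³.

0.00843 kg/m³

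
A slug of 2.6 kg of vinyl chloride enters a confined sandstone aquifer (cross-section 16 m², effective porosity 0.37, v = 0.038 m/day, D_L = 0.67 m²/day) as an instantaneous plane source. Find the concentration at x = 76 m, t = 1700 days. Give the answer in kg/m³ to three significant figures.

For an instantaneous plane source, C(x,t) = M/(n_e·A·√(4πDt)) · exp(−(x−vt)²/(4Dt)), with n_e·A the pore (flow) area.
Plume center vt = 0.038 × 1700 = 64.6 m, so the well at 76 m is 11.4 m downgradient of the peak.
√(4πDt) = 119.6 m, giving peak height M/(n_e·A·√(4πDt)) = 2.6/(0.37 × 16 × 119.6) = 0.003672 kg/m³.
(x−vt)²/(4Dt) = (11.4)²/(4 × 0.67 × 1700) = 0.02853; exp(−0.02853) = 0.9719.
C = 0.003672 × 0.9719 = 0.00357 kg/m³.

0.00357 kg/m³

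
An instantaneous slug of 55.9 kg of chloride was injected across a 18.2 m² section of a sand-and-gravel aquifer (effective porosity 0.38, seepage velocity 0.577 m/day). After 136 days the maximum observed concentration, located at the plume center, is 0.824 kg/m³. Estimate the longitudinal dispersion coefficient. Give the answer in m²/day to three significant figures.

0.0563 m²/day

At the plume center C_max = M/(n_e·A·√(4πDt)), so D = M²/(4πt·(n_e·A·C_max)²).
n_e·A·C_max = 0.38 × 18.2 × 0.824 = 5.699 kg/m.
D = 55.9²/(4π × 136 × 5.699²) = 0.0563 m²/day.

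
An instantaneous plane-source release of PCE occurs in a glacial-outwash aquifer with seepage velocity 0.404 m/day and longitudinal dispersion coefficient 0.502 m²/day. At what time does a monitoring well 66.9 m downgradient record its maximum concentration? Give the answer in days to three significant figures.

For the 1D instantaneous-source solution, setting ∂C/∂t = 0 at fixed x gives v²t² + 2Dt − x² = 0, so t = (√(D² + v²x²) − D)/v².
√(D² + v²x²) = √(0.502² + 0.404² × 66.9²) = 27.03; v² = 0.163216.
t = (27.03 − 0.502)/0.163216 = 163 days (vs. the pure-advection estimate x/v = 166 d).

163 days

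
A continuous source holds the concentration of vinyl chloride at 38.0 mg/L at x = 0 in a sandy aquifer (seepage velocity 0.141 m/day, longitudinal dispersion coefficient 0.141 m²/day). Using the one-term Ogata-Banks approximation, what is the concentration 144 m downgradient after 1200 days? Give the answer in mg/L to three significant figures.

34.8 mg/L

For a continuous step input, C/C₀ ≈ ½·erfc((x−vt)/(2√(Dt))).
vt = 0.141 × 1200 = 169.2 m and 2√(Dt) = 2√(0.141 × 1200) = 26.02 m.
Argument (x−vt)/(2√(Dt)) = (144 − 169.2)/26.02 = -0.9685; ½·erfc(-0.9685) = 0.9146.
C = 38.0 × 0.9146 = 34.8 mg/L.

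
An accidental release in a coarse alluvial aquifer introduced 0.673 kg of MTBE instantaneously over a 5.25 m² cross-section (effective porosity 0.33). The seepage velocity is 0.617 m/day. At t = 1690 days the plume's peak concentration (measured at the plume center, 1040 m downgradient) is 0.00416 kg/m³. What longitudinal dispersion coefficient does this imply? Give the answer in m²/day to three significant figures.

0.411 m²/day

At the plume center C_max = M/(n_e·A·√(4πDt)), so D = M²/(4πt·(n_e·A·C_max)²).
n_e·A·C_max = 0.33 × 5.25 × 0.00416 = 0.007207 kg/m.
D = 0.673²/(4π × 1690 × 0.007207²) = 0.411 m²/day.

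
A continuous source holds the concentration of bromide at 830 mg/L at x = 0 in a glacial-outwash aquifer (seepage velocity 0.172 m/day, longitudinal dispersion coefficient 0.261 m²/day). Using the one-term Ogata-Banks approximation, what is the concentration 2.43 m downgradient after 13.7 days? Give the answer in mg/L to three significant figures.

For a continuous step input, C/C₀ ≈ ½·erfc((x−vt)/(2√(Dt))).
vt = 0.172 × 13.7 = 2.3564 m and 2√(Dt) = 2√(0.261 × 13.7) = 3.782 m.
Argument (x−vt)/(2√(Dt)) = (2.43 − 2.3564)/3.782 = 0.01946; ½·erfc(0.01946) = 0.4890.
C = 830 × 0.4890 = 406 mg/L.

406 mg/L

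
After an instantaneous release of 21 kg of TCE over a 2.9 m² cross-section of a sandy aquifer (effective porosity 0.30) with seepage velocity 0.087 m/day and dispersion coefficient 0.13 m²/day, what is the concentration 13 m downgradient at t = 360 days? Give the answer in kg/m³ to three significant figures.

0.166 kg/m³

For an instantaneous plane source, C(x,t) = M/(n_e·A·√(4πDt)) · exp(−(x−vt)²/(4Dt)), with n_e·A the pore (flow) area.
Plume center vt = 0.087 × 360 = 31.32 m, so the well at 13 m is 18.32 m upgradient of the peak.
√(4πDt) = 24.25 m, giving peak height M/(n_e·A·√(4πDt)) = 21/(0.30 × 2.9 × 24.25) = 0.9954 kg/m³.
(x−vt)²/(4Dt) = (-18.32)²/(4 × 0.13 × 360) = 1.793; exp(−1.793) = 0.1665.
C = 0.9954 × 0.1665 = 0.166 kg/m³.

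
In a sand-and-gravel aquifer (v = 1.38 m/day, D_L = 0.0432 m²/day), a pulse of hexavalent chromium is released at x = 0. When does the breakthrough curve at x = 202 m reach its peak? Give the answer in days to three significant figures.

146 days

For the 1D instantaneous-source solution, setting ∂C/∂t = 0 at fixed x gives v²t² + 2Dt − x² = 0, so t = (√(D² + v²x²) − D)/v².
√(D² + v²x²) = √(0.0432² + 1.38² × 202²) = 278.8; v² = 1.9044.
t = (278.8 − 0.0432)/1.9044 = 146 days (vs. the pure-advection estimate x/v = 146 d).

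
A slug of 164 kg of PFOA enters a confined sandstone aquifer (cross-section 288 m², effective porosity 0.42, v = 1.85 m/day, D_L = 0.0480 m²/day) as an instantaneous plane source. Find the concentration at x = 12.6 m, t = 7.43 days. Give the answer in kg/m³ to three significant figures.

For an instantaneous plane source, C(x,t) = M/(n_e·A·√(4πDt)) · exp(−(x−vt)²/(4Dt)), with n_e·A the pore (flow) area.
Plume center vt = 1.85 × 7.43 = 13.7455 m, so the well at 12.6 m is 1.1455 m upgradient of the peak.
√(4πDt) = 2.117 m, giving peak height M/(n_e·A·√(4πDt)) = 164/(0.42 × 288 × 2.117) = 0.6404 kg/m³.
(x−vt)²/(4Dt) = (-1.1455)²/(4 × 0.0480 × 7.43) = 0.9198; exp(−0.9198) = 0.3986.
C = 0.6404 × 0.3986 = 0.255 kg/m³.

0.255 kg/m³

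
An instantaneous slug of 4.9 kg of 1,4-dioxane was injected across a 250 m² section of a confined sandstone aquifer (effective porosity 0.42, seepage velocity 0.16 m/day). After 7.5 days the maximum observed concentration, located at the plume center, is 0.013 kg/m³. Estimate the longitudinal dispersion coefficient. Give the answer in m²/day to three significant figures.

At the plume center C_max = M/(n_e·A·√(4πDt)), so D = M²/(4πt·(n_e·A·C_max)²).
n_e·A·C_max = 0.42 × 250 × 0.013 = 1.365 kg/m.
D = 4.9²/(4π × 7.5 × 1.365²) = 0.137 m²/day.

0.137 m²/day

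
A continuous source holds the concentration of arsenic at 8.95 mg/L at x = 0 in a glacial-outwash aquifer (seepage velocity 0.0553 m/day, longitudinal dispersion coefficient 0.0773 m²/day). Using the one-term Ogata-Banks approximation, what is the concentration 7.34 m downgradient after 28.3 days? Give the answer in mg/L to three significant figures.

For a continuous step input, C/C₀ ≈ ½·erfc((x−vt)/(2√(Dt))).
vt = 0.0553 × 28.3 = 1.56499 m and 2√(Dt) = 2√(0.0773 × 28.3) = 2.958 m.
Argument (x−vt)/(2√(Dt)) = (7.34 − 1.56499)/2.958 = 1.952; ½·erfc(1.952) = 0.002885.
C = 8.95 × 0.002885 = 0.0258 mg/L.

0.0258 mg/L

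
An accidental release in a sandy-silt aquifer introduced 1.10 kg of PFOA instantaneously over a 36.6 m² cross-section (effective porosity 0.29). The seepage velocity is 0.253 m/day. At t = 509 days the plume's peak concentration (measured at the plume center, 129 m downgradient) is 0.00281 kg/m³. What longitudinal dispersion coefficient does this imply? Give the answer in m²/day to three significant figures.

0.213 m²/day

At the plume center C_max = M/(n_e·A·√(4πDt)), so D = M²/(4πt·(n_e·A·C_max)²).
n_e·A·C_max = 0.29 × 36.6 × 0.00281 = 0.02983 kg/m.
D = 1.10²/(4π × 509 × 0.02983²) = 0.213 m²/day.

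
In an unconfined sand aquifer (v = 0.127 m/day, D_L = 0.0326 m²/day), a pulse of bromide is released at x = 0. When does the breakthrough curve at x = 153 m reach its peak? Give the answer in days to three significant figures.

1200 days

For the 1D instantaneous-source solution, setting ∂C/∂t = 0 at fixed x gives v²t² + 2Dt − x² = 0, so t = (√(D² + v²x²) − D)/v².
√(D² + v²x²) = √(0.0326² + 0.127² × 153²) = 19.43; v² = 0.016129.
t = (19.43 − 0.0326)/0.016129 = 1200 days (vs. the pure-advection estimate x/v = 1200 d).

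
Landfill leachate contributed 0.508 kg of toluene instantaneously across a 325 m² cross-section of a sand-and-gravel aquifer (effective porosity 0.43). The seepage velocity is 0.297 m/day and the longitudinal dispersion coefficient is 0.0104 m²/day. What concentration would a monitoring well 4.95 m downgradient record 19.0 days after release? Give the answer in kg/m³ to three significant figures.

For an instantaneous plane source, C(x,t) = M/(n_e·A·√(4πDt)) · exp(−(x−vt)²/(4Dt)), with n_e·A the pore (flow) area.
Plume center vt = 0.297 × 19.0 = 5.643 m, so the well at 4.95 m is 0.693 m upgradient of the peak.
√(4πDt) = 1.576 m, giving peak height M/(n_e·A·√(4πDt)) = 0.508/(0.43 × 325 × 1.576) = 0.002307 kg/m³.
(x−vt)²/(4Dt) = (-0.693)²/(4 × 0.0104 × 19.0) = 0.6076; exp(−0.6076) = 0.5447.
C = 0.002307 × 0.5447 = 0.00126 kg/m³.

0.00126 kg/m³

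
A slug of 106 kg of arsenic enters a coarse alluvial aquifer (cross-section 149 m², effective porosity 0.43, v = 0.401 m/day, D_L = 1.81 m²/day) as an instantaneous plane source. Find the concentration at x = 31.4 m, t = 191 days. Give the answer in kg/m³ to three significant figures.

For an instantaneous plane source, C(x,t) = M/(n_e·A·√(4πDt)) · exp(−(x−vt)²/(4Dt)), with n_e·A the pore (flow) area.
Plume center vt = 0.401 × 191 = 76.591 m, so the well at 31.4 m is 45.191 m upgradient of the peak.
√(4πDt) = 65.91 m, giving peak height M/(n_e·A·√(4πDt)) = 106/(0.43 × 149 × 65.91) = 0.02510 kg/m³.
(x−vt)²/(4Dt) = (-45.191)²/(4 × 1.81 × 191) = 1.477; exp(−1.477) = 0.2283.
C = 0.02510 × 0.2283 = 0.00573 kg/m³.

0.00573 kg/m³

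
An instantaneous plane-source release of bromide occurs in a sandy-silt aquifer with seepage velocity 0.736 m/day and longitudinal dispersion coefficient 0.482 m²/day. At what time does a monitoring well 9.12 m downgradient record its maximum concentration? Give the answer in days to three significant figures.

11.5 days

For the 1D instantaneous-source solution, setting ∂C/∂t = 0 at fixed x gives v²t² + 2Dt − x² = 0, so t = (√(D² + v²x²) − D)/v².
√(D² + v²x²) = √(0.482² + 0.736² × 9.12²) = 6.730; v² = 0.541696.
t = (6.730 − 0.482)/0.541696 = 11.5 days (vs. the pure-advection estimate x/v = 12.4 d).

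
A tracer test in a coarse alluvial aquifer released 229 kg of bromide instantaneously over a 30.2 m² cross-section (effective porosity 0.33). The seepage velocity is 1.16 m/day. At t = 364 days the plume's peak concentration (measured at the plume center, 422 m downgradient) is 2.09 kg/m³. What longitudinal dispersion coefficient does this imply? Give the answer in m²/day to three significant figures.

0.0264 m²/day

At the plume center C_max = M/(n_e·A·√(4πDt)), so D = M²/(4πt·(n_e·A·C_max)²).
n_e·A·C_max = 0.33 × 30.2 × 2.09 = 20.83 kg/m.
D = 229²/(4π × 364 × 20.83²) = 0.0264 m²/day.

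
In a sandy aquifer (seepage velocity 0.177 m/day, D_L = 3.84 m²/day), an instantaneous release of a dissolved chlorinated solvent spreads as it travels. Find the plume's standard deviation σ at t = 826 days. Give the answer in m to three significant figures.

Dispersive spreading gives a Gaussian with σ² = 2Dt; advection only shifts the center.
σ = √(2 × 3.84 × 826) = 79.6 m.

79.6 m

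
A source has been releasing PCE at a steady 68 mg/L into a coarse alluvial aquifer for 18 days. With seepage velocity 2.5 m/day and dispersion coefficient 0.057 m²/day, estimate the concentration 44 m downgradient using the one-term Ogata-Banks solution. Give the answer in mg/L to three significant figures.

For a continuous step input, C/C₀ ≈ ½·erfc((x−vt)/(2√(Dt))).
vt = 2.5 × 18 = 45 m and 2√(Dt) = 2√(0.057 × 18) = 2.026 m.
Argument (x−vt)/(2√(Dt)) = (44 − 45)/2.026 = -0.4936; ½·erfc(-0.4936) = 0.7574.
C = 68 × 0.7574 = 51.5 mg/L.

51.5 mg/L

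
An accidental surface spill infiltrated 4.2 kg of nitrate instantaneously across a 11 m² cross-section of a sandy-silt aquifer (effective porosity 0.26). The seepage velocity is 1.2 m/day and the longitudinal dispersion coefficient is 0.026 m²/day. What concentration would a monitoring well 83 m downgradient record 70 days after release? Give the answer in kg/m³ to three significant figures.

For an instantaneous plane source, C(x,t) = M/(n_e·A·√(4πDt)) · exp(−(x−vt)²/(4Dt)), with n_e·A the pore (flow) area.
Plume center vt = 1.2 × 70 = 84 m, so the well at 83 m is 1 m upgradient of the peak.
√(4πDt) = 4.782 m, giving peak height M/(n_e·A·√(4πDt)) = 4.2/(0.26 × 11 × 4.782) = 0.3071 kg/m³.
(x−vt)²/(4Dt) = (-1)²/(4 × 0.026 × 70) = 0.1374; exp(−0.1374) = 0.8716.
C = 0.3071 × 0.8716 = 0.268 kg/m³.

0.268 kg/m³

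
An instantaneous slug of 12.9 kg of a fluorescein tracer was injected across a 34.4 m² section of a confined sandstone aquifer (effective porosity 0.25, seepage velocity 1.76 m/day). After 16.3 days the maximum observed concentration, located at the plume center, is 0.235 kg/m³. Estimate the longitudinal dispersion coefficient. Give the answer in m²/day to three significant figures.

0.199 m²/day

At the plume center C_max = M/(n_e·A·√(4πDt)), so D = M²/(4πt·(n_e·A·C_max)²).
n_e·A·C_max = 0.25 × 34.4 × 0.235 = 2.021 kg/m.
D = 12.9²/(4π × 16.3 × 2.021²) = 0.199 m²/day.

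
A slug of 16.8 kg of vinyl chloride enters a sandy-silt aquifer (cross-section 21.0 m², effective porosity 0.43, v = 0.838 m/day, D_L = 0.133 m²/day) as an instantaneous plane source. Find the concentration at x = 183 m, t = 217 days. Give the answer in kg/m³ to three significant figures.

For an instantaneous plane source, C(x,t) = M/(n_e·A·√(4πDt)) · exp(−(x−vt)²/(4Dt)), with n_e·A the pore (flow) area.
Plume center vt = 0.838 × 217 = 181.846 m, so the well at 183 m is 1.154 m downgradient of the peak.
√(4πDt) = 19.04 m, giving peak height M/(n_e·A·√(4πDt)) = 16.8/(0.43 × 21.0 × 19.04) = 0.09771 kg/m³.
(x−vt)²/(4Dt) = (1.154)²/(4 × 0.133 × 217) = 0.01154; exp(−0.01154) = 0.9885.
C = 0.09771 × 0.9885 = 0.0966 kg/m³.

0.0966 kg/m³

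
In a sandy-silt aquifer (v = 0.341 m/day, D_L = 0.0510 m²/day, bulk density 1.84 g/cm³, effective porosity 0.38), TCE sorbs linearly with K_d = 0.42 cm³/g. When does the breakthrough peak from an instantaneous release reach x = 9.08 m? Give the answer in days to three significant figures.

Retardation factor R = 1 + ρ_b·K_d/n = 1 + 1.84 × 0.42/0.38 = 3.034.
Sorption retards both mechanisms: v_R = v/R = 0.1124 m/day, D_R = D/R = 0.01681 m²/day.
Peak time from v_R²t² + 2D_R t − x² = 0: t = (√(D_R² + v_R²x²) − D_R)/v_R².
√(D_R² + v_R²x²) = √(0.01681² + 0.1124² × 9.08²) = 1.021; v_R² = 0.01263.
t = (1.021 − 0.01681)/0.01263 = 79.5 days.

79.5 days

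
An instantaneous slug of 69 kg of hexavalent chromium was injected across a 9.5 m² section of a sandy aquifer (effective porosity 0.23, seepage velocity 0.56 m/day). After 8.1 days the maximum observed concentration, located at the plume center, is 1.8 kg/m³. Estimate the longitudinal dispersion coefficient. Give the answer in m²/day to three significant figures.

3.02 m²/day

At the plume center C_max = M/(n_e·A·√(4πDt)), so D = M²/(4πt·(n_e·A·C_max)²).
n_e·A·C_max = 0.23 × 9.5 × 1.8 = 3.933 kg/m.
D = 69²/(4π × 8.1 × 3.933²) = 3.02 m²/day.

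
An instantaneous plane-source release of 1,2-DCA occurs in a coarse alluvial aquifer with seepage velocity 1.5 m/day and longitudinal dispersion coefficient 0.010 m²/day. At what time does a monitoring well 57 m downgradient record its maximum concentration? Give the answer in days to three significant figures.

For the 1D instantaneous-source solution, setting ∂C/∂t = 0 at fixed x gives v²t² + 2Dt − x² = 0, so t = (√(D² + v²x²) − D)/v².
√(D² + v²x²) = √(0.010² + 1.5² × 57²) = 85.50; v² = 2.25.
t = (85.50 − 0.010)/2.25 = 38.0 days (vs. the pure-advection estimate x/v = 38.0 d).

38.0 days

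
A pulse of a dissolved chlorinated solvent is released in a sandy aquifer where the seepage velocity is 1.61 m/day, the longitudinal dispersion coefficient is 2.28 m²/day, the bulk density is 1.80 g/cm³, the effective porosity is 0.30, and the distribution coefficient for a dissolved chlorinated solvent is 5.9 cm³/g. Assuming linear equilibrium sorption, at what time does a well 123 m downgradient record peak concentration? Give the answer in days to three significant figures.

Retardation factor R = 1 + ρ_b·K_d/n = 1 + 1.80 × 5.9/0.30 = 36.40.
Sorption retards both mechanisms: v_R = v/R = 0.04423 m/day, D_R = D/R = 0.06264 m²/day.
Peak time from v_R²t² + 2D_R t − x² = 0: t = (√(D_R² + v_R²x²) − D_R)/v_R².
√(D_R² + v_R²x²) = √(0.06264² + 0.04423² × 123²) = 5.441; v_R² = 0.001956.
t = (5.441 − 0.06264)/0.001956 = 2750 days.

2750 days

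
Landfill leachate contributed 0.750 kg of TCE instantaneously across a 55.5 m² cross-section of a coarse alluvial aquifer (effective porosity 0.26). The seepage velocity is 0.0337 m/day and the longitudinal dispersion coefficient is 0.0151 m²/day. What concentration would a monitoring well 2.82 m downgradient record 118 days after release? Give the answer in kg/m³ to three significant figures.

0.00910 kg/m³

For an instantaneous plane source, C(x,t) = M/(n_e·A·√(4πDt)) · exp(−(x−vt)²/(4Dt)), with n_e·A the pore (flow) area.
Plume center vt = 0.0337 × 118 = 3.9766 m, so the well at 2.82 m is 1.1566 m upgradient of the peak.
√(4πDt) = 4.732 m, giving peak height M/(n_e·A·√(4πDt)) = 0.750/(0.26 × 55.5 × 4.732) = 0.01098 kg/m³.
(x−vt)²/(4Dt) = (-1.1566)²/(4 × 0.0151 × 118) = 0.1877; exp(−0.1877) = 0.8289.
C = 0.01098 × 0.8289 = 0.00910 kg/m³.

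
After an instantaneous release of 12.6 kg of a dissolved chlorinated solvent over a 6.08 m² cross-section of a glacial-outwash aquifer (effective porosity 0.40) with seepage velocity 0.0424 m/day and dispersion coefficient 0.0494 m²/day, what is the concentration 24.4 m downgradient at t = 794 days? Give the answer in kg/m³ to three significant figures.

0.135 kg/m³

For an instantaneous plane source, C(x,t) = M/(n_e·A·√(4πDt)) · exp(−(x−vt)²/(4Dt)), with n_e·A the pore (flow) area.
Plume center vt = 0.0424 × 794 = 33.6656 m, so the well at 24.4 m is 9.2656 m upgradient of the peak.
√(4πDt) = 22.20 m, giving peak height M/(n_e·A·√(4πDt)) = 12.6/(0.40 × 6.08 × 22.20) = 0.2334 kg/m³.
(x−vt)²/(4Dt) = (-9.2656)²/(4 × 0.0494 × 794) = 0.5472; exp(−0.5472) = 0.5786.
C = 0.2334 × 0.5786 = 0.135 kg/m³.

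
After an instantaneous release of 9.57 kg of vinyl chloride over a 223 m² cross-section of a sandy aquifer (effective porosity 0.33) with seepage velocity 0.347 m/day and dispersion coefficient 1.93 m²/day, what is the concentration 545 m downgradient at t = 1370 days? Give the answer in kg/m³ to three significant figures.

0.000451 kg/m³

For an instantaneous plane source, C(x,t) = M/(n_e·A·√(4πDt)) · exp(−(x−vt)²/(4Dt)), with n_e·A the pore (flow) area.
Plume center vt = 0.347 × 1370 = 475.39 m, so the well at 545 m is 69.61 m downgradient of the peak.
√(4πDt) = 182.3 m, giving peak height M/(n_e·A·√(4πDt)) = 9.57/(0.33 × 223 × 182.3) = 0.0007134 kg/m³.
(x−vt)²/(4Dt) = (69.61)²/(4 × 1.93 × 1370) = 0.4581; exp(−0.4581) = 0.6325.
C = 0.0007134 × 0.6325 = 0.000451 kg/m³.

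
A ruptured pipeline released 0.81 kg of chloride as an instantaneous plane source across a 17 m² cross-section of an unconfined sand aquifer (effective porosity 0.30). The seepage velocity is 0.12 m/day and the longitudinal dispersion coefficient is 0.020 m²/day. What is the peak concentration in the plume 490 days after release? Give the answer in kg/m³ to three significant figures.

0.0143 kg/m³

The peak of an instantaneous 1D plume sits at x = vt; there the Gaussian factor is 1 and C_max = M/(n_e·A·√(4πDt)), where n_e·A is the pore area the mass is dissolved in.
√(4πDt) = √(4π × 0.020 × 490) = 11.10 m, so C_max = 0.81/(0.30 × 17 × 11.10) = 0.0143 kg/m³.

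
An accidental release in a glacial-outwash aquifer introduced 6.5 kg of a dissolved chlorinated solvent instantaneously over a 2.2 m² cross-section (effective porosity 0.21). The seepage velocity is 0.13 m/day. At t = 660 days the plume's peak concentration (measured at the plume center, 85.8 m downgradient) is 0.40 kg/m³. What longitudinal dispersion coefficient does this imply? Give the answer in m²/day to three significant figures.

At the plume center C_max = M/(n_e·A·√(4πDt)), so D = M²/(4πt·(n_e·A·C_max)²).
n_e·A·C_max = 0.21 × 2.2 × 0.40 = 0.1848 kg/m.
D = 6.5²/(4π × 660 × 0.1848²) = 0.149 m²/day.

0.149 m²/day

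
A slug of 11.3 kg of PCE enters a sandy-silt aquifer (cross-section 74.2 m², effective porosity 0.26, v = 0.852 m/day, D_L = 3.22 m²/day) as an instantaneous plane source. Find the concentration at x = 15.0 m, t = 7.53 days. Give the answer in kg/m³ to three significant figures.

0.0157 kg/m³

For an instantaneous plane source, C(x,t) = M/(n_e·A·√(4πDt)) · exp(−(x−vt)²/(4Dt)), with n_e·A the pore (flow) area.
Plume center vt = 0.852 × 7.53 = 6.41556 m, so the well at 15.0 m is 8.58444 m downgradient of the peak.
√(4πDt) = 17.46 m, giving peak height M/(n_e·A·√(4πDt)) = 11.3/(0.26 × 74.2 × 17.46) = 0.03355 kg/m³.
(x−vt)²/(4Dt) = (8.58444)²/(4 × 3.22 × 7.53) = 0.7598; exp(−0.7598) = 0.4678.
C = 0.03355 × 0.4678 = 0.0157 kg/m³.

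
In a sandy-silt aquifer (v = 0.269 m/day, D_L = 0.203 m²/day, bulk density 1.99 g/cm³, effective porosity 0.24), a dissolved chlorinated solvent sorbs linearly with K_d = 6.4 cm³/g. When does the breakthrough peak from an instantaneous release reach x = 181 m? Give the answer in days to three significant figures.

Retardation factor R = 1 + ρ_b·K_d/n = 1 + 1.99 × 6.4/0.24 = 54.07.
Sorption retards both mechanisms: v_R = v/R = 0.004975 m/day, D_R = D/R = 0.003754 m²/day.
Peak time from v_R²t² + 2D_R t − x² = 0: t = (√(D_R² + v_R²x²) − D_R)/v_R².
√(D_R² + v_R²x²) = √(0.003754² + 0.004975² × 181²) = 0.9005; v_R² = 2.475e-05.
t = (0.9005 − 0.003754)/2.475e-05 = 36200 days.

36200 days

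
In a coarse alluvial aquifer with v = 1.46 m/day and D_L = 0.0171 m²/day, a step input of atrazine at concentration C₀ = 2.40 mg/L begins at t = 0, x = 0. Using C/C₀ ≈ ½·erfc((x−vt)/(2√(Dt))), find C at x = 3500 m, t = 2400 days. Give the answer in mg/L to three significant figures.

1.61 mg/L

For a continuous step input, C/C₀ ≈ ½·erfc((x−vt)/(2√(Dt))).
vt = 1.46 × 2400 = 3504 m and 2√(Dt) = 2√(0.0171 × 2400) = 12.81 m.
Argument (x−vt)/(2√(Dt)) = (3500 − 3504)/12.81 = -0.3123; ½·erfc(-0.3123) = 0.6706.
C = 2.40 × 0.6706 = 1.61 mg/L.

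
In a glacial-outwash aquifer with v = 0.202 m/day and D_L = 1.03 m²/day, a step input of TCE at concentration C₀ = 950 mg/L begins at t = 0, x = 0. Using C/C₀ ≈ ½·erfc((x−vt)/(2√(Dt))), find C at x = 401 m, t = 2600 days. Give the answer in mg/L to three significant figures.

907 mg/L

For a continuous step input, C/C₀ ≈ ½·erfc((x−vt)/(2√(Dt))).
vt = 0.202 × 2600 = 525.2 m and 2√(Dt) = 2√(1.03 × 2600) = 103.5 m.
Argument (x−vt)/(2√(Dt)) = (401 − 525.2)/103.5 = -1.200; ½·erfc(-1.200) = 0.9552.
C = 950 × 0.9552 = 907 mg/L.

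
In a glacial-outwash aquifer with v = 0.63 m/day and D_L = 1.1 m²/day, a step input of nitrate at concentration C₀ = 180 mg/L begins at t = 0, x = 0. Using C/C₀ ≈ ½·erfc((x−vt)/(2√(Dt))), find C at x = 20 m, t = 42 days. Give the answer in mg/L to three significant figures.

135 mg/L

For a continuous step input, C/C₀ ≈ ½·erfc((x−vt)/(2√(Dt))).
vt = 0.63 × 42 = 26.46 m and 2√(Dt) = 2√(1.1 × 42) = 13.59 m.
Argument (x−vt)/(2√(Dt)) = (20 − 26.46)/13.59 = -0.4753; ½·erfc(-0.4753) = 0.7493.
C = 180 × 0.7493 = 135 mg/L.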